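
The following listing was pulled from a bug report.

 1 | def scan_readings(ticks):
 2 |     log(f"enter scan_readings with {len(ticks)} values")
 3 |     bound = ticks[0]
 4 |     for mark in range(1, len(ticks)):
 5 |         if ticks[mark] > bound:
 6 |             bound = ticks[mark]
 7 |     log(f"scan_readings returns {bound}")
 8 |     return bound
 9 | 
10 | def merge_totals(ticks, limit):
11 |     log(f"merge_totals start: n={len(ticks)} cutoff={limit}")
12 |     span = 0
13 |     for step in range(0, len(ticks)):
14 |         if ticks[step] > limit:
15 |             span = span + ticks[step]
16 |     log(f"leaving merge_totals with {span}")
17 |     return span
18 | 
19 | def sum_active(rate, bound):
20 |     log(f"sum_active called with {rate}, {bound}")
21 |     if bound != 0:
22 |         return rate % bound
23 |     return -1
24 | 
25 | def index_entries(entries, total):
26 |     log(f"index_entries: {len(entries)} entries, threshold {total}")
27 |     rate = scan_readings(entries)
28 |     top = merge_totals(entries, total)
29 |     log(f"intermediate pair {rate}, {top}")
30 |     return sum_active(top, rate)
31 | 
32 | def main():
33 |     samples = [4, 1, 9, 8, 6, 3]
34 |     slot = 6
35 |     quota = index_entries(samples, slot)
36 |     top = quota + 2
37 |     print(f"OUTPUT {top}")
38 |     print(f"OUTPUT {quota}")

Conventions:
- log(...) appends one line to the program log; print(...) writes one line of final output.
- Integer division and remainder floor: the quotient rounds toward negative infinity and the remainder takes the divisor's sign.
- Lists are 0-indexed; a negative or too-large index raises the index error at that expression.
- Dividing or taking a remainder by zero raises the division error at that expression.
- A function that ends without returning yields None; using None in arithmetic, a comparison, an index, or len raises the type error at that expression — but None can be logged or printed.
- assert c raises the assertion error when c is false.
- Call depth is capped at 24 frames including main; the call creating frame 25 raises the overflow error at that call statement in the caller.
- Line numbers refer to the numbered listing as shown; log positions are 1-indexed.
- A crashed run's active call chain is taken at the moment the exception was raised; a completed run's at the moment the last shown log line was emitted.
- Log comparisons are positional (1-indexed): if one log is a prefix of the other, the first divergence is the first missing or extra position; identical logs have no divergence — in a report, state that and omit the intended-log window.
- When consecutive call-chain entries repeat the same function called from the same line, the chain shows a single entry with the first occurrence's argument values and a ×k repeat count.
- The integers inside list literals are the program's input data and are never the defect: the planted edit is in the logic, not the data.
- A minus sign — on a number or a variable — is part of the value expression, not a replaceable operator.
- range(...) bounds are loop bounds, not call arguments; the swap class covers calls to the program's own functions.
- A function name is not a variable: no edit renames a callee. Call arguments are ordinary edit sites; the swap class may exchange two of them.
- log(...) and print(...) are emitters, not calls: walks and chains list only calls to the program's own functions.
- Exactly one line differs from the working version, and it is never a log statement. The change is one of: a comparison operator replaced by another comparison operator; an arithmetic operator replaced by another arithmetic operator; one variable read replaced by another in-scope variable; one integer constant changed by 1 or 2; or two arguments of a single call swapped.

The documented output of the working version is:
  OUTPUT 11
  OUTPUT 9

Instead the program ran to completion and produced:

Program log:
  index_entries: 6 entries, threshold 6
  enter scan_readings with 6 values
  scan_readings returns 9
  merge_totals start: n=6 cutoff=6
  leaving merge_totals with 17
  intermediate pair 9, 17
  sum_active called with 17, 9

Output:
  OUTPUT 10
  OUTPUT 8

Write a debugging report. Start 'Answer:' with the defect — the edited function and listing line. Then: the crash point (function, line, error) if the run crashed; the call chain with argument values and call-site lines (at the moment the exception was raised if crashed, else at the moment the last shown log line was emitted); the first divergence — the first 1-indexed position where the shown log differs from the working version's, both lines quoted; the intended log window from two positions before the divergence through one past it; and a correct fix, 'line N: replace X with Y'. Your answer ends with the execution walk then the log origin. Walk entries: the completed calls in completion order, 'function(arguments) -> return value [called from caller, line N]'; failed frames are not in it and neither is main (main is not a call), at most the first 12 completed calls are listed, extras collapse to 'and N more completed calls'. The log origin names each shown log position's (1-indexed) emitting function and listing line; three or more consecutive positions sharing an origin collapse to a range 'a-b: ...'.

Answer: the defect is in index_entries at line 30.
Core observation: The earliest visible damage is log position 7 — 'sum_active called with 17, 9' rather than the intended 'sum_active called with 9, 17'.
Call chain: main -> index_entries([4, 1, 9, 8, 6, 3], 6) (called at line 35) -> sum_active(17, 9) (called at line 30).
First divergence: position 7; shown 'sum_active called with 17, 9' vs intended 'sum_active called with 9, 17'.
Intended log window:
  5: leaving merge_totals with 17
  6: intermediate pair 9, 17
  7: sum_active called with 9, 17
Execution walk:
  scan_readings([4, 1, 9, 8, 6, 3]) -> 9  [called from index_entries, line 27]
  merge_totals([4, 1, 9, 8, 6, 3], 6) -> 17  [called from index_entries, line 28]
  sum_active(17, 9) -> 8  [called from index_entries, line 30]
  index_entries([4, 1, 9, 8, 6, 3], 6) -> 8  [called from main, line 35]
Log origins:
  1: from index_entries, line 26
  2: from scan_readings, line 2
  3: from scan_readings, line 7
  4: from merge_totals, line 11
  5: from merge_totals, line 16
  6: from index_entries, line 29
  7: from sum_active, line 20
A correct fix: line 30: replace `sum_active(top, rate)` with `sum_active(rate, top)`.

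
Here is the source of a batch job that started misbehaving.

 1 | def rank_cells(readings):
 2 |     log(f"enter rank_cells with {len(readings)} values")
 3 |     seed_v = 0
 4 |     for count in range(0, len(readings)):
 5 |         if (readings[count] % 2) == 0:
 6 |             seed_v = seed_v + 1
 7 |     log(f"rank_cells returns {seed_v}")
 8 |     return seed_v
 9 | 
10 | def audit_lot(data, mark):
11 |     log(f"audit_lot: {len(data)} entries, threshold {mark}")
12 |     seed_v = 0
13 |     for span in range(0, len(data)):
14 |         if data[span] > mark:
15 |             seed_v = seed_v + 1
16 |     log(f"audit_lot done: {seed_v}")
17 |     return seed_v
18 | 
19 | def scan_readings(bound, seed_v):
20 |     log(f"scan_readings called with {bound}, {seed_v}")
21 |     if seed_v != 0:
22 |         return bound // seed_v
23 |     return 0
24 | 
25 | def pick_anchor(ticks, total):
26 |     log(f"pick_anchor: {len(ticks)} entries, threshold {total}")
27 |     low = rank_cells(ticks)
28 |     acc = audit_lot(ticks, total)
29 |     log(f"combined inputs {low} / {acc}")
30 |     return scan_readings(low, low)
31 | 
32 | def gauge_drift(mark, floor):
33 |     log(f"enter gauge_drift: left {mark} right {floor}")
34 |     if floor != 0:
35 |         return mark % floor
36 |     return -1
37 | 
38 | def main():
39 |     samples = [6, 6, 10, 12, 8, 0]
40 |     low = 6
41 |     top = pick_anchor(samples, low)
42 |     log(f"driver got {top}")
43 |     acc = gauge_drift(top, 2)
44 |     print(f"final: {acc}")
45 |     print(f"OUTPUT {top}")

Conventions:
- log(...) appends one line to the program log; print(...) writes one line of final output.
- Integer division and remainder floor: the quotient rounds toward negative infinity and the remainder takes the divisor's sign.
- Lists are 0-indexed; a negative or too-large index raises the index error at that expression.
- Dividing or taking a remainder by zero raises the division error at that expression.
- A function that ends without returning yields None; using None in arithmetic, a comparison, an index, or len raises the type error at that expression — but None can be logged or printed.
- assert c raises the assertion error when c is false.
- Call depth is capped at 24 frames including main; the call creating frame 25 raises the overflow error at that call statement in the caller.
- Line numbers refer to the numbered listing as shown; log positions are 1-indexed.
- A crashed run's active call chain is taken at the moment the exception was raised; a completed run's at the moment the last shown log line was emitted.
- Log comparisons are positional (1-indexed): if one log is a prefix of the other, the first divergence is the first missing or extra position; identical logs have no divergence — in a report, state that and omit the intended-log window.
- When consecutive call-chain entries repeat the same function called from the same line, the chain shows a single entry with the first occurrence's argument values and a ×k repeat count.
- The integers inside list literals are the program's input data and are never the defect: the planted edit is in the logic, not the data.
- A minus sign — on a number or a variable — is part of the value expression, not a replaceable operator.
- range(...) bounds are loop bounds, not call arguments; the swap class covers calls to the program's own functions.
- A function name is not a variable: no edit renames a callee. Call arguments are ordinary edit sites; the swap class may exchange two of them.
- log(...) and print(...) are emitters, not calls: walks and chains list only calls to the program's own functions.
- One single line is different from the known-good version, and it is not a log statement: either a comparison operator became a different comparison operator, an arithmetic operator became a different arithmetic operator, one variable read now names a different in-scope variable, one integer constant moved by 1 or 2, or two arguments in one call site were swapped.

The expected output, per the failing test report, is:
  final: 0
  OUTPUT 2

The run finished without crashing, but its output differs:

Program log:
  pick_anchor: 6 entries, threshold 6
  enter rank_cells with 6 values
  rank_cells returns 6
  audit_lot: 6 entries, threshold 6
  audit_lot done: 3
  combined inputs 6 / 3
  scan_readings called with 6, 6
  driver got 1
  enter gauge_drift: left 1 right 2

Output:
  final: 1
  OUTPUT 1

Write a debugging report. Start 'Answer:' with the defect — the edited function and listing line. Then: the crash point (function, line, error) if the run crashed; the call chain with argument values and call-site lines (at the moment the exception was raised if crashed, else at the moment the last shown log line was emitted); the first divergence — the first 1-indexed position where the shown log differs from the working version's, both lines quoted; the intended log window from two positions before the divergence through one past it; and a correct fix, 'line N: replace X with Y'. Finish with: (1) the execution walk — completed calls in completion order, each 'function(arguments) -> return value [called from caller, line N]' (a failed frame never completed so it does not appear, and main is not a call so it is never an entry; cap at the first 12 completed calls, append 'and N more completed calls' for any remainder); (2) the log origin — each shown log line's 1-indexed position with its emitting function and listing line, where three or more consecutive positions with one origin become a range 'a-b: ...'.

Answer: the defect is in pick_anchor at line 30.
Key observation: At log position 7 the runs split — shown 'scan_readings called with 6, 6', but the working version logs 'scan_readings called with 6, 3'.
Call chain: main -> gauge_drift(1, 2) (called at line 43).
First divergence: at position 7 the run shows 'scan_readings called with 6, 6' where the working version logs 'scan_readings called with 6, 3'.
Intended log window:
  5: audit_lot done: 3
  6: combined inputs 6 / 3
  7: scan_readings called with 6, 3
  8: driver got 2
Execution walk:
  rank_cells([6, 6, 10, 12, 8, 0]) -> 6  [called from pick_anchor, line 27]
  audit_lot([6, 6, 10, 12, 8, 0], 6) -> 3  [called from pick_anchor, line 28]
  scan_readings(6, 6) -> 1  [called from pick_anchor, line 30]
  pick_anchor([6, 6, 10, 12, 8, 0], 6) -> 1  [called from main, line 41]
  gauge_drift(1, 2) -> 1  [called from main, line 43]
Log line origins:
  1: from pick_anchor, line 26
  2: from rank_cells, line 2
  3: from rank_cells, line 7
  4: from audit_lot, line 11
  5: from audit_lot, line 16
  6: from pick_anchor, line 29
  7: from scan_readings, line 20
  8: from main, line 42
  9: from gauge_drift, line 33
A correct fix: line 30: replace `scan_readings(low, low)` with `scan_readings(low, acc)`.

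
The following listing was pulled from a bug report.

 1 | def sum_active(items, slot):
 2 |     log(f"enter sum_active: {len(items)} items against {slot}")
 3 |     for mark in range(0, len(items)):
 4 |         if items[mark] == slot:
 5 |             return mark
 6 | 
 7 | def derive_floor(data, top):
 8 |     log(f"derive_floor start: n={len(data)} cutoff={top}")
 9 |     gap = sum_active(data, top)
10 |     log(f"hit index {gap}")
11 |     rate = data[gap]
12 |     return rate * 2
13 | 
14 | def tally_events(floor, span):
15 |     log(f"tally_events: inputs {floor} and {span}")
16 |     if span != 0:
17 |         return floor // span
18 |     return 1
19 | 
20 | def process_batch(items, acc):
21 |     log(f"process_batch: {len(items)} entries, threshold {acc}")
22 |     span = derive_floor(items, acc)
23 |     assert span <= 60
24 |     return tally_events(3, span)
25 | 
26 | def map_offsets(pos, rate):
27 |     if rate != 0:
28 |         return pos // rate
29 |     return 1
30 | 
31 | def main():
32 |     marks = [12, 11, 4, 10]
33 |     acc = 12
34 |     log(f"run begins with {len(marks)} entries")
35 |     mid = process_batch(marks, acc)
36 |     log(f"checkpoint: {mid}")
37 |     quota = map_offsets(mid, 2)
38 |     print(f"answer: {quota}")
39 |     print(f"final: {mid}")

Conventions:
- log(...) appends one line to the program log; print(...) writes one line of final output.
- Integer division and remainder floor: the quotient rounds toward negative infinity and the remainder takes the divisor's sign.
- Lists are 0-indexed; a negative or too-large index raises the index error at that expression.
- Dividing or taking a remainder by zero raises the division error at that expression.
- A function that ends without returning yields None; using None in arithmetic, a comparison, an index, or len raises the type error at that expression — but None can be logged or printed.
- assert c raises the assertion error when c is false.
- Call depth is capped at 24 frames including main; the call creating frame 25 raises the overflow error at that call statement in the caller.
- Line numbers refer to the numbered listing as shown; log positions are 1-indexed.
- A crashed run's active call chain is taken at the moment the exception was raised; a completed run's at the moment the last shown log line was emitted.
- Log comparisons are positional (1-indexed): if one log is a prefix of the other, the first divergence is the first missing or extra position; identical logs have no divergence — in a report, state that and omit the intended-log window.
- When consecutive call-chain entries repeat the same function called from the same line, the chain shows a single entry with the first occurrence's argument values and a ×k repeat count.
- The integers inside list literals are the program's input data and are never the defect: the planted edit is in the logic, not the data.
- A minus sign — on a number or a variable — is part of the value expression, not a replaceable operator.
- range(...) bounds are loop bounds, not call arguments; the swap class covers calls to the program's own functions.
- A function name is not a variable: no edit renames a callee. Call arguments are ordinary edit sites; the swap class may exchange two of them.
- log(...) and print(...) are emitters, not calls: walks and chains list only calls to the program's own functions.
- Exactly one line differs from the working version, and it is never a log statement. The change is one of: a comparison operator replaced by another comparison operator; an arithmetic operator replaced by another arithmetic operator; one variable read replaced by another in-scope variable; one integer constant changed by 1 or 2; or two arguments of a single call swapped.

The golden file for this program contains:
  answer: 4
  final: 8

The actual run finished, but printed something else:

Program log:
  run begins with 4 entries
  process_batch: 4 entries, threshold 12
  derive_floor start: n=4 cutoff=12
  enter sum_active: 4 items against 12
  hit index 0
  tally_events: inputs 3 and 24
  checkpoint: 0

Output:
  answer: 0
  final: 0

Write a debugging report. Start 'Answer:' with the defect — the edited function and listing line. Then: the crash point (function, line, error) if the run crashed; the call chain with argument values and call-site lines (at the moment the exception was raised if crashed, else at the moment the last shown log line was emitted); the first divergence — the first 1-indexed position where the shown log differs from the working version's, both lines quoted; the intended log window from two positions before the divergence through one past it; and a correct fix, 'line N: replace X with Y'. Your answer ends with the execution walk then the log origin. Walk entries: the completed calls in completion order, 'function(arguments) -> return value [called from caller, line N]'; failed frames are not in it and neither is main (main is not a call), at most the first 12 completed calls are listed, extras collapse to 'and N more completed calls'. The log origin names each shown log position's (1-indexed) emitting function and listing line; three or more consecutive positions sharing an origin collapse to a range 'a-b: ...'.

Answer: the defect is in process_batch at line 24.
Key observation: At log position 6 the runs split — shown 'tally_events: inputs 3 and 24', but the working version logs 'tally_events: inputs 24 and 3'.
Call chain: main.
First divergence: position 6 — the shown line 'tally_events: inputs 3 and 24' should read 'tally_events: inputs 24 and 3'.
Intended log window:
  4: enter sum_active: 4 items against 12
  5: hit index 0
  6: tally_events: inputs 24 and 3
  7: checkpoint: 8
Execution walk:
  sum_active([12, 11, 4, 10], 12) -> 0  [called from derive_floor, line 9]
  derive_floor([12, 11, 4, 10], 12) -> 24  [called from process_batch, line 22]
  tally_events(3, 24) -> 0  [called from process_batch, line 24]
  process_batch([12, 11, 4, 10], 12) -> 0  [called from main, line 35]
  map_offsets(0, 2) -> 0  [called from main, line 37]
Log origins:
  1: from main, line 34
  2: from process_batch, line 21
  3: from derive_floor, line 8
  4: from sum_active, line 2
  5: from derive_floor, line 10
  6: from tally_events, line 15
  7: from main, line 36
A correct fix: line 24: replace `tally_events(3, span)` with `tally_events(span, 3)`.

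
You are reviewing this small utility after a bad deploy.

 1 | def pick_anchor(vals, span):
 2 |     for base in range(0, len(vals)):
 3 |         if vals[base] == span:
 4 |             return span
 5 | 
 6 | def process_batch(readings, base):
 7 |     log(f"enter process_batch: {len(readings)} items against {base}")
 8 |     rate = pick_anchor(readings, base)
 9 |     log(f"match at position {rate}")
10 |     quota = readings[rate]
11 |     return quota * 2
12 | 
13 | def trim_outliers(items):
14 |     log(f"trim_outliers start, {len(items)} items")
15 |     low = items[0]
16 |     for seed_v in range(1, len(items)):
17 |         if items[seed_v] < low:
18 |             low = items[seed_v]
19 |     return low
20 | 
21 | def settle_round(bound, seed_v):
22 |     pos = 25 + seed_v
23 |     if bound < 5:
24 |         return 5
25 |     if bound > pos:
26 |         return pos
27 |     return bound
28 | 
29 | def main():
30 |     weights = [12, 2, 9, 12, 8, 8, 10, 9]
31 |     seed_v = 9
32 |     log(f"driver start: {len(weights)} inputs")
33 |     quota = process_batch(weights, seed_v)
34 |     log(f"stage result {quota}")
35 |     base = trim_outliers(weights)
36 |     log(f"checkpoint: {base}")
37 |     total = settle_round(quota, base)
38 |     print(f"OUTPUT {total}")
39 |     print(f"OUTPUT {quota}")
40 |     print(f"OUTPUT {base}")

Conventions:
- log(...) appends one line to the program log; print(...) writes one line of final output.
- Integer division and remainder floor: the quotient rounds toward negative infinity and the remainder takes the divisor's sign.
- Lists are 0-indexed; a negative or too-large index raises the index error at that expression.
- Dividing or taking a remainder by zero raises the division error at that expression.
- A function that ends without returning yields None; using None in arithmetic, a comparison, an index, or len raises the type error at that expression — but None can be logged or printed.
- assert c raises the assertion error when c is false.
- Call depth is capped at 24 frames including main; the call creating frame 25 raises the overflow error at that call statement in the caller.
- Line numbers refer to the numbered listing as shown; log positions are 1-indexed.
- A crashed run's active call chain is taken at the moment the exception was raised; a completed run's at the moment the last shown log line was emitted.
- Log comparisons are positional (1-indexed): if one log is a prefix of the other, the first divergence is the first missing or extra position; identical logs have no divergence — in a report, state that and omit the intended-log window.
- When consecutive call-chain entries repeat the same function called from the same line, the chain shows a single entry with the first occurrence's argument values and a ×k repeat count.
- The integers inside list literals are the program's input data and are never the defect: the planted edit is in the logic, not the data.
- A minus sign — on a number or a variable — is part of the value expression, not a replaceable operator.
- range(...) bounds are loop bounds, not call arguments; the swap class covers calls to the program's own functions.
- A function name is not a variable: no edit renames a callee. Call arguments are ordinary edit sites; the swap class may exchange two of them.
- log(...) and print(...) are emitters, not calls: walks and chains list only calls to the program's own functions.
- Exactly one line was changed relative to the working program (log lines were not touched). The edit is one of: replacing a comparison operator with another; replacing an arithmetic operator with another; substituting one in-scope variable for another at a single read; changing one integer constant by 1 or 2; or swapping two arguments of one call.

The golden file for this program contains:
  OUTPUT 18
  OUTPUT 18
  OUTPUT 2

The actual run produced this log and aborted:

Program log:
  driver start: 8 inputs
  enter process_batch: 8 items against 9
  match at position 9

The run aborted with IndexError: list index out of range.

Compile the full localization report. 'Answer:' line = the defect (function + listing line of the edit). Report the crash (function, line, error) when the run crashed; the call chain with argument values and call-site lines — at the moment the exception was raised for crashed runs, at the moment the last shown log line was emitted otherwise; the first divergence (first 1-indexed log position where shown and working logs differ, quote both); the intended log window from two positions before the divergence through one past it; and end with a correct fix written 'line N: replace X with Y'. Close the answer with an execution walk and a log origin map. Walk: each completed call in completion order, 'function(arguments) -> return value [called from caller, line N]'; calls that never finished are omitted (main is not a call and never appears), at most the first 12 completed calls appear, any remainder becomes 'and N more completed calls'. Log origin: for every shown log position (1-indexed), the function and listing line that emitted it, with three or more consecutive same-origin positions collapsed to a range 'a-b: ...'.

Answer: the defect is in pick_anchor at line 4.
Key fact: Log line 3 is where behavior first shows: 'match at position 9' appears instead of 'match at position 2'.
Crash: process_batch, line 10, IndexError.
Call chain: main -> process_batch([12, 2, 9, 12, 8, 8, 10, 9], 9) (called at line 33).
First divergence: position 3 — shown 'match at position 9', intended 'match at position 2'.
Intended log window:
  1: driver start: 8 inputs
  2: enter process_batch: 8 items against 9
  3: match at position 2
  4: stage result 18
Execution walk:
  pick_anchor([12, 2, 9, 12, 8, 8, 10, 9], 9) -> 9  [called from process_batch, line 8]
Origin of each log line:
  1: from main, line 32
  2: from process_batch, line 7
  3: from process_batch, line 9
A correct fix: line 4: replace `span` with `base`.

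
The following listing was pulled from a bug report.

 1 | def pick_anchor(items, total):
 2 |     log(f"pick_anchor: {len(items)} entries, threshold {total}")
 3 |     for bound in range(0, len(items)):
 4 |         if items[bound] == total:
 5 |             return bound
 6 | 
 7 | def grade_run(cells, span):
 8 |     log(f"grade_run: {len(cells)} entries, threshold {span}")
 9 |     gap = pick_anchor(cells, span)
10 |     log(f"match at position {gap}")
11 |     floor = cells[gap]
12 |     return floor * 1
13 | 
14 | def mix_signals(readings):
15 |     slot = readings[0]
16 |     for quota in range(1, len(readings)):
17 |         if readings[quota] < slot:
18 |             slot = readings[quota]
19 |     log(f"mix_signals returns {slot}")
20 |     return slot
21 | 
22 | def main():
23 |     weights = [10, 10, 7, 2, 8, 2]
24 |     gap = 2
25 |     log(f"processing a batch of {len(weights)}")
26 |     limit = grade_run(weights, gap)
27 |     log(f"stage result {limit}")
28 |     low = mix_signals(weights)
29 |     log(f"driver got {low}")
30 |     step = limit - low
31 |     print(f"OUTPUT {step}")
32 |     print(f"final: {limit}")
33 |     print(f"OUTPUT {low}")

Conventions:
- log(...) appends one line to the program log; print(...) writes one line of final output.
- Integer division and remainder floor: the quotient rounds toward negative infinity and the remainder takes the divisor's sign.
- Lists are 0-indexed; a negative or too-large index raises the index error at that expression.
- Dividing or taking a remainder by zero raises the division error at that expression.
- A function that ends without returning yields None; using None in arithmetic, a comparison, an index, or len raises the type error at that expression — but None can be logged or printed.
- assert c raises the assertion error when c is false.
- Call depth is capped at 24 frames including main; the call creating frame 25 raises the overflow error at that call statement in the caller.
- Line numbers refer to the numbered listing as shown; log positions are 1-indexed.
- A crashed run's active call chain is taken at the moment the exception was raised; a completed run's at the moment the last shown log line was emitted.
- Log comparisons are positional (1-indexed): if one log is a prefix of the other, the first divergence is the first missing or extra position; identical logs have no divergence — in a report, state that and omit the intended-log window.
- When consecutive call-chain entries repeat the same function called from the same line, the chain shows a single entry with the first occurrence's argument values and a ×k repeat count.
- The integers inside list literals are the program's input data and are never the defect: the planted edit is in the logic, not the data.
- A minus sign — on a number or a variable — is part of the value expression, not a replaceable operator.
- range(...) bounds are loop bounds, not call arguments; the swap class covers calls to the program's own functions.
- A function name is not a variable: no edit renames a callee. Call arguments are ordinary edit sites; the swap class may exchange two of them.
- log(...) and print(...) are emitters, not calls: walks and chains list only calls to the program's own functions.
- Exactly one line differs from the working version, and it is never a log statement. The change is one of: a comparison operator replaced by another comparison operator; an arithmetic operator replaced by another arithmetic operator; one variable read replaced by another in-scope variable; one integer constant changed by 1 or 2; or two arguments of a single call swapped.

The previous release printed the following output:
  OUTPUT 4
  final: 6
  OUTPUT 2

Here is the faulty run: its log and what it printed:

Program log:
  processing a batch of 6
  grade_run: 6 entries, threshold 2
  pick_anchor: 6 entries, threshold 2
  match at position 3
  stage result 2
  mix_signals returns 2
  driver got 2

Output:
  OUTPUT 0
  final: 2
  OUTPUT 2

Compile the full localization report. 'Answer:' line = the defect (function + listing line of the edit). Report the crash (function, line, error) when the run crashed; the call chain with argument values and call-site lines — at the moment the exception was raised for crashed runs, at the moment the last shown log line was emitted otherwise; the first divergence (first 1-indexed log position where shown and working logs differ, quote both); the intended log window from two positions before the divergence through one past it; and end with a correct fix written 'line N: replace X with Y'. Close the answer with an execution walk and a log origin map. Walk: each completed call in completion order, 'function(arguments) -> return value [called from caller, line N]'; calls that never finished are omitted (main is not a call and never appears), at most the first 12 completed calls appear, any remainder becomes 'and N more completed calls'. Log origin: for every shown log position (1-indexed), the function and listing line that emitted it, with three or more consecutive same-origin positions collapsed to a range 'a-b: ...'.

Answer: the defect is in grade_run at line 12.
Key fact: Everything matches until log position 5, which reads 'stage result 2' in place of 'stage result 6'.
Call chain: main.
First divergence: position 5 — shown 'stage result 2', intended 'stage result 6'.
Intended log window:
  3: pick_anchor: 6 entries, threshold 2
  4: match at position 3
  5: stage result 6
  6: mix_signals returns 2
Execution walk:
  pick_anchor([10, 10, 7, 2, 8, 2], 2) -> 3  [called from grade_run, line 9]
  grade_run([10, 10, 7, 2, 8, 2], 2) -> 2  [called from main, line 26]
  mix_signals([10, 10, 7, 2, 8, 2]) -> 2  [called from main, line 28]
Log line origins:
  1 — main, line 25
  2 — grade_run, line 8
  3 — pick_anchor, line 2
  4 — grade_run, line 10
  5 — main, line 27
  6 — mix_signals, line 19
  7 — main, line 29
A correct fix: line 12: replace `1` with `3`.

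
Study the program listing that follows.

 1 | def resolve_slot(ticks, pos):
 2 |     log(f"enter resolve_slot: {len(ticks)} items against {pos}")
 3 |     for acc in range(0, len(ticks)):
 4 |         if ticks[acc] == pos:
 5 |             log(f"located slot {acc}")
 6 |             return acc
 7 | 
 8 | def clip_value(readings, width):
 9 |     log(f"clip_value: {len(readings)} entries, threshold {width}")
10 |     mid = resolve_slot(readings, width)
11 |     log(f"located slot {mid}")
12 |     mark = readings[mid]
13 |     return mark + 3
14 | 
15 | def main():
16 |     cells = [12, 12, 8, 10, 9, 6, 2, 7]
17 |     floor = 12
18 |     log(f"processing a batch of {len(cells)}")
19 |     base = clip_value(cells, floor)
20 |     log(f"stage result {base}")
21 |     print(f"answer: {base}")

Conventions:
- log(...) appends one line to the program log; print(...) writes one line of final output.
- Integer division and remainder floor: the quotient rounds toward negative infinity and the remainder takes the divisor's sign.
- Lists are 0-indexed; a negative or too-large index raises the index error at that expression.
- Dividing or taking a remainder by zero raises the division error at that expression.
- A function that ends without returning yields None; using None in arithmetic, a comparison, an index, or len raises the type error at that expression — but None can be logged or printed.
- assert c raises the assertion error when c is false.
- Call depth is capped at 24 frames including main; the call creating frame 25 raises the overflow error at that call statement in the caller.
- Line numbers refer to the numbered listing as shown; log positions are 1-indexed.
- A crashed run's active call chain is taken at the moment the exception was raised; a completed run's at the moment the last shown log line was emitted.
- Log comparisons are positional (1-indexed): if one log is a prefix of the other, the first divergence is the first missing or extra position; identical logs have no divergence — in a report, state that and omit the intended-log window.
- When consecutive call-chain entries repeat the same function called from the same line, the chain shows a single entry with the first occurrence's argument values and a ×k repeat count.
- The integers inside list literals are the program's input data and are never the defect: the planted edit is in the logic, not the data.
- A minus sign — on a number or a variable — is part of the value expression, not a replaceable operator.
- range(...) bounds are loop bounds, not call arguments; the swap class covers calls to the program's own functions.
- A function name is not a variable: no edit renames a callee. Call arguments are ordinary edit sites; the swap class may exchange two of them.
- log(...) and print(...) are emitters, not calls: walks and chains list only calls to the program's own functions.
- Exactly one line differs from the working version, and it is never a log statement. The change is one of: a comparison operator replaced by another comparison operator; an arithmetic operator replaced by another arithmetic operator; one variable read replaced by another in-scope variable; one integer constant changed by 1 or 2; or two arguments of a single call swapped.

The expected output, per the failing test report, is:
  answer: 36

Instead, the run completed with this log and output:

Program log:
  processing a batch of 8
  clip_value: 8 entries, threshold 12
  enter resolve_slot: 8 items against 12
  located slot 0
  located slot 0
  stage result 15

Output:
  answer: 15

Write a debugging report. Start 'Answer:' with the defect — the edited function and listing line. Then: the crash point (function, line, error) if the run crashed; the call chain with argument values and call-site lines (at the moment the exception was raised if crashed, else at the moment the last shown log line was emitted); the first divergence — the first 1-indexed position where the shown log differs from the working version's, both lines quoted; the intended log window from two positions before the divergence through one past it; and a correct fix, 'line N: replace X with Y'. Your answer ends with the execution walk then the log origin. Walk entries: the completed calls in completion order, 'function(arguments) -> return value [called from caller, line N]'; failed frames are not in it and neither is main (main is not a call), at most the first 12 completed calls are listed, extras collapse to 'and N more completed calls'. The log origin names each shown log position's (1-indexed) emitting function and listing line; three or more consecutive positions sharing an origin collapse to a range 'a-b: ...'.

Answer: the defect is in clip_value at line 13.
Key observation: Position 6 is the first bad log line: 'stage result 15' should read 'stage result 36'.
Call chain: main.
First divergence: position 6; shown 'stage result 15' vs intended 'stage result 36'.
Intended log window:
  4: located slot 0
  5: located slot 0
  6: stage result 36
Execution walk:
  resolve_slot([12, 12, 8, 10, 9, 6, 2, 7], 12) -> 0  [called from clip_value, line 10]
  clip_value([12, 12, 8, 10, 9, 6, 2, 7], 12) -> 15  [called from main, line 19]
Log origin:
  1: emitted by main (line 18)
  2: emitted by clip_value (line 9)
  3: emitted by resolve_slot (line 2)
  4: emitted by resolve_slot (line 5)
  5: emitted by clip_value (line 11)
  6: emitted by main (line 20)
A correct fix: line 13: replace `+` with `*`.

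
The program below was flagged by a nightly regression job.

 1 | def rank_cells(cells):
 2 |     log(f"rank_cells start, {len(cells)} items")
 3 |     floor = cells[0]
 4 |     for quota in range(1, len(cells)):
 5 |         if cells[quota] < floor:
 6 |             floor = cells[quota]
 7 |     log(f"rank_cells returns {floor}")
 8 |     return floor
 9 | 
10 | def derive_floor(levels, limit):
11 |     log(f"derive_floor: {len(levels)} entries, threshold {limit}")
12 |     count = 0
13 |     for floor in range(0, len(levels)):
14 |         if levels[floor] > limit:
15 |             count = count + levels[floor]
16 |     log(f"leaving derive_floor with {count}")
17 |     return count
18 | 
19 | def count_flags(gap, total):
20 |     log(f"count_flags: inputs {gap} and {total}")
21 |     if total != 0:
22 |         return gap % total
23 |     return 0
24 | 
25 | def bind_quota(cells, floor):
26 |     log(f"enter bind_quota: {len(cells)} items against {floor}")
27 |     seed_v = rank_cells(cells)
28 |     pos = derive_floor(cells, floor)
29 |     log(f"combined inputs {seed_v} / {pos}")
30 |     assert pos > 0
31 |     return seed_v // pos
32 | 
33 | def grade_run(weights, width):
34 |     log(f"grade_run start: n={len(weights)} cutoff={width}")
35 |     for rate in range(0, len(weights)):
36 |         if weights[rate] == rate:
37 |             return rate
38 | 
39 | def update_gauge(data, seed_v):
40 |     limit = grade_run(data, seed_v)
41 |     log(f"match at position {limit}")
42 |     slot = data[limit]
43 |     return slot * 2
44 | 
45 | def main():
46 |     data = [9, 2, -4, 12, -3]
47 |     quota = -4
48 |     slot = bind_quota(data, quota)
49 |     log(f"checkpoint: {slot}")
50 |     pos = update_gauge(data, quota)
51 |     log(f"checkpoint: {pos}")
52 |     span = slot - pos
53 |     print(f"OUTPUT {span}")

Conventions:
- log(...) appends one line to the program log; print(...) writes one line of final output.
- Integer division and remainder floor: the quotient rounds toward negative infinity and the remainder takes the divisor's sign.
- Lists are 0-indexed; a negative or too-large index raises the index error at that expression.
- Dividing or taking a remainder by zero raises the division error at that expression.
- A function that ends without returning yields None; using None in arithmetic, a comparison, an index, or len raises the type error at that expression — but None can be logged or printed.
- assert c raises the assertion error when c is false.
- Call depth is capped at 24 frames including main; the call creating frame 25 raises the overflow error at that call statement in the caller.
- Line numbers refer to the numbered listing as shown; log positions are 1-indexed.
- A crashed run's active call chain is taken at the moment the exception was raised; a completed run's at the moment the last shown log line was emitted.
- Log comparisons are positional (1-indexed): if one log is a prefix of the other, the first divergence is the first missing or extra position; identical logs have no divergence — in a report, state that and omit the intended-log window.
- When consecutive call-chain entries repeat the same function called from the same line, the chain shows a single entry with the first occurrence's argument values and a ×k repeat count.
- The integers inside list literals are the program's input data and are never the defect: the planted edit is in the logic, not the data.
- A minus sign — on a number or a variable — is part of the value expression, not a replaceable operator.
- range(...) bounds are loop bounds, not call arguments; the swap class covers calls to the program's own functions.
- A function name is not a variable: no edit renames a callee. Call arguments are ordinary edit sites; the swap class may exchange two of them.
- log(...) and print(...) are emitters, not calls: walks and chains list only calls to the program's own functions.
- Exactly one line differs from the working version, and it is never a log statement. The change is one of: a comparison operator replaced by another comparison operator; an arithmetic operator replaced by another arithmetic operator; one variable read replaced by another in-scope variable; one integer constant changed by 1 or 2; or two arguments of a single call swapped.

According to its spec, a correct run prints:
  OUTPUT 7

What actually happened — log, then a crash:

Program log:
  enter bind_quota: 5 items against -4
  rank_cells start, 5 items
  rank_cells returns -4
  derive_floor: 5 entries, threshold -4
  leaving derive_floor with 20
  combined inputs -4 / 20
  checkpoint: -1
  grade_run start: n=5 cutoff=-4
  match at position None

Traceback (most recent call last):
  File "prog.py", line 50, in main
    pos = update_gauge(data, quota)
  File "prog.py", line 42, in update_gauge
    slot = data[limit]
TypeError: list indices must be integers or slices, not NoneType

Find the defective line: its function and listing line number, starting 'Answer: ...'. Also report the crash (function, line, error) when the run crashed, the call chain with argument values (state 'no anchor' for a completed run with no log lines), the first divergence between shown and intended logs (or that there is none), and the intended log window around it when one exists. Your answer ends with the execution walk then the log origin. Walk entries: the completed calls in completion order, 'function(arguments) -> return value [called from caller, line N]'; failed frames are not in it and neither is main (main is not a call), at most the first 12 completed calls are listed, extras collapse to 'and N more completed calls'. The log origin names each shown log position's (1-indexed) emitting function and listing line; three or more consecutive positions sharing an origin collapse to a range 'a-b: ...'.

Answer: the defect is in grade_run at line 36.
Key observation: At log position 9 the runs split — shown 'match at position None', but the working version logs 'match at position 2'.
Crash: update_gauge, line 42, TypeError.
Call chain: main -> update_gauge([9, 2, -4, 12, -3], -4) (called at line 50).
First divergence: position 9; shown 'match at position None' vs intended 'match at position 2'.
Intended log window:
  7: checkpoint: -1
  8: grade_run start: n=5 cutoff=-4
  9: match at position 2
  10: checkpoint: -8
Execution walk:
  rank_cells([9, 2, -4, 12, -3]) -> -4  [called from bind_quota, line 27]
  derive_floor([9, 2, -4, 12, -3], -4) -> 20  [called from bind_quota, line 28]
  bind_quota([9, 2, -4, 12, -3], -4) -> -1  [called from main, line 48]
  grade_run([9, 2, -4, 12, -3], -4) -> None  [called from update_gauge, line 40]
Origin of each log line:
  1: logged in bind_quota at line 26
  2: logged in rank_cells at line 2
  3: logged in rank_cells at line 7
  4: logged in derive_floor at line 11
  5: logged in derive_floor at line 16
  6: logged in bind_quota at line 29
  7: logged in main at line 49
  8: logged in grade_run at line 34
  9: logged in update_gauge at line 41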